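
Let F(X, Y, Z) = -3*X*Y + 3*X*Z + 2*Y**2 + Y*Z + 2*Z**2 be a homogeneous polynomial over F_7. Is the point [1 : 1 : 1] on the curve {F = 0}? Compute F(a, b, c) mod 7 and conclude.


F(1,1,1) ≡ 5 (mod 7); P is NOT on the curve.

Evaluate F(1, 1, 1) term-by-term (mod 7).
  -3*X*Y ↦ -3·1·1·1 = -3
  3*X*Z ↦ 3·1·1·1 = 3
  2*Y**2 ↦ 2·1·1·1 = 2
  Y*Z ↦ 1·1·1·1 = 1
  2*Z**2 ↦ 2·1·1·1 = 2
Sum: F(1, 1, 1) = (-3) + (3) + (2) + (1) + (2) = 5.
Reducing mod 7: 5 ≡ 5 (mod 7).
Since F(a, b, c) ≡ 5 ≠ 0 (mod 7), P does NOT lie on the curve.


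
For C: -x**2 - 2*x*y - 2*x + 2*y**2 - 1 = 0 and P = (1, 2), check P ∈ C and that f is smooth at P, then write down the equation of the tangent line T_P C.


Tangent line at P: -8*x + 6*y - 4 = 0.

Step 1: f(1, 2) = 0, so P lies on C.
Step 2: partial derivatives
  f_x(x, y) = -2*x - 2*y - 2, f_y(x, y) = -2*x + 4*y.
  f_x(P) = -8, f_y(P) = 6 (gradient nonzero, so P is smooth).
Step 3: tangent line at P: -8·(x − 1) + 6·(y − 2) = 0.
Expanding: -8*x + 6*y - 4 = 0.


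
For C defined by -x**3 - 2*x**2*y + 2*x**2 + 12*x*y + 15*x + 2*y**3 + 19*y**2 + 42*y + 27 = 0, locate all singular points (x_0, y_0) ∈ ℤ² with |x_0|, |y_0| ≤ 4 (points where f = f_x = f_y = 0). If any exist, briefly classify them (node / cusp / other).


Singular points: {(3, -3)}; classification: node.

Compute partial derivatives:
  f_x = -3*x**2 - 4*x*y + 4*x + 12*y + 15.
  f_y = -2*x**2 + 12*x + 6*y**2 + 38*y + 42.
Scan x_0 ∈ {−4, ..., 4}. For each x_0, f_y(x_0, y) is a polynomial in y; find its integer roots y ∈ {−4, ..., 4}, then test f_x and f at those candidates.
  x = -4: f_y(-4, y) = 6*y**2 + 38*y - 38; no integer root y with |y| ≤ 4.
  x = -3: f_y(-3, y) = 6*y**2 + 38*y - 12; no integer root y with |y| ≤ 4.
  x = -2: f_y(-2, y) = 6*y**2 + 38*y + 10; no integer root y with |y| ≤ 4.
  x = -1: f_y(-1, y) = 6*y**2 + 38*y + 28; no integer root y with |y| ≤ 4.
  x = 0: f_y(0, y) = 6*y**2 + 38*y + 42; no integer root y with |y| ≤ 4.
  x = 1: f_y(1, y) = 6*y**2 + 38*y + 52; vanishes at y ∈ {-2}. (1, -2): f_x = 0 but f = -1 ≠ 0.
  x = 2: f_y(2, y) = 6*y**2 + 38*y + 58; no integer root y with |y| ≤ 4.
  x = 3: f_y(3, y) = 6*y**2 + 38*y + 60; vanishes at y ∈ {-3}. (3, -3): f_x = 0, f = 0 — SINGULAR.
  x = 4: f_y(4, y) = 6*y**2 + 38*y + 58; no integer root y with |y| ≤ 4.
Only singular point on the grid: (3, -3).
Classify: substitute x = 3 + u, y = -3 + v and expand: f = -u**3 - 2*u**2*v - u**2 + 2*v**3 + v**2.
No constant or linear terms (consistent with a singular point). Quadratic part: -u**2 + v**2. Cubic part: -u**3 - 2*u**2*v + 2*v**3.
The quadratic part v**2 - u**2 = (v − u)(v + u) splits into two distinct linear factors, so there are two distinct tangent lines y − -3 = ±(x − 3) — this is a node (ordinary double point).
Classification: node.


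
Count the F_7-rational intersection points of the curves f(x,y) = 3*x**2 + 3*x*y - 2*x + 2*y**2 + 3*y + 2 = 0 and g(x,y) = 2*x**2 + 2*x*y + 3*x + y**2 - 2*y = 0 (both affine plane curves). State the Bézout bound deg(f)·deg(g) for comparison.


Common zeros: {(2, 5)}; count = 1; Bézout bound = 4.

deg(f) = 2, deg(g) = 2, so Bézout bound = 4.
Scan x ∈ F_7. For each x, list the y ∈ F_7 with f(x, y) ≡ 0 and those with g(x, y) ≡ 0 (mod 7); the common zeros in that column are the intersection.
  x = 0: f ≡ 0 at y ∈ {1}; g ≡ 0 at y ∈ {0, 2}; common: ∅.
  x = 1: f ≡ 0 at y ∈ ∅; g ≡ 0 at y ∈ {3, 4}; common: ∅.
  x = 2: f ≡ 0 at y ∈ {1, 5}; g ≡ 0 at y ∈ {0, 5}; common: {5}.
  x = 3: f ≡ 0 at y ∈ {3, 5}; g ≡ 0 at y ∈ ∅; common: ∅.
  x = 4: f ≡ 0 at y ∈ {0, 3}; g ≡ 0 at y ∈ {4}; common: ∅.
  x = 5: f ≡ 0 at y ∈ ∅; g ≡ 0 at y ∈ {3}; common: ∅.
  x = 6: f ≡ 0 at y ∈ {0}; g ≡ 0 at y ∈ ∅; common: ∅.
Collecting: common zeros = {(2, 5)}, so the count is 1.
Comparison with the Bézout bound: 1 ≤ 4 = deg(f)·deg(g), as expected for curves with no common component (the affine F_7-count falls short of the bound because intersections may lie at infinity, over extension fields, or carry multiplicity).


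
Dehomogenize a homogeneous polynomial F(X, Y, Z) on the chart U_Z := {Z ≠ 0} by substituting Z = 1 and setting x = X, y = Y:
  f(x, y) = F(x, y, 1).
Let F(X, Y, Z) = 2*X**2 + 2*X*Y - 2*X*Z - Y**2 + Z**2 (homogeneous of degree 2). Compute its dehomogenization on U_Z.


f(x, y) = 2*x**2 + 2*x*y - 2*x - y**2 + 1

On U_Z we set Z = 1. Each monomial c·X^i·Y^j·Z^k in F becomes c·x^i·y^j·1^k = c·x^i·y^j.
Substituting Z = 1: F(X, Y, 1) = 2*x**2 + 2*x*y - 2*x - y**2 + 1.
Note: deg(f) ≤ deg(F) = 2; strict inequality happens when F is divisible by Z (lost terms).


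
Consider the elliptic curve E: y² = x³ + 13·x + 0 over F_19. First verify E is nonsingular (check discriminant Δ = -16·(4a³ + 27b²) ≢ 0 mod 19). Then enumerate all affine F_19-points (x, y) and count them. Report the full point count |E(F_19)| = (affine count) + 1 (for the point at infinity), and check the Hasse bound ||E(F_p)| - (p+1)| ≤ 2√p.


Affine points = {(0, 0), (3, 3), (3, 16), (5, 0), (6, 3), (6, 16), (7, 4), (7, 15), (10, 3), (10, 16), (11, 7), (11, 12), (14, 0), (15, 6), (15, 13), (17, 2), (17, 17), (18, 9), (18, 10)}; affine count = 19; |E(F_19)| = 20.

Discriminant check: Δ ∝ 4a³ + 27b² = 4·13³ + 27·0² = 4·2197 + 27·0 ≡ 10 (mod 19). Nonzero ⇒ E is nonsingular.
For each x ∈ F_19, compute rhs = x³ + 13·x + 0 mod 19, then count y ∈ F_19 with y² ≡ rhs.
  x = 0: rhs = 0, matching y values: 0 (1 points).
  x = 1: rhs = 14, matching y values: none (0 points).
  x = 2: rhs = 15, matching y values: none (0 points).
  x = 3: rhs = 9, matching y values: 3, 16 (2 points).
  x = 4: rhs = 2, matching y values: none (0 points).
  x = 5: rhs = 0, matching y values: 0 (1 points).
  x = 6: rhs = 9, matching y values: 3, 16 (2 points).
  x = 7: rhs = 16, matching y values: 4, 15 (2 points).
  x = 8: rhs = 8, matching y values: none (0 points).
  x = 9: rhs = 10, matching y values: none (0 points).
  x = 10: rhs = 9, matching y values: 3, 16 (2 points).
  x = 11: rhs = 11, matching y values: 7, 12 (2 points).
  x = 12: rhs = 3, matching y values: none (0 points).
  x = 13: rhs = 10, matching y values: none (0 points).
  x = 14: rhs = 0, matching y values: 0 (1 points).
  x = 15: rhs = 17, matching y values: 6, 13 (2 points).
  x = 16: rhs = 10, matching y values: none (0 points).
  x = 17: rhs = 4, matching y values: 2, 17 (2 points).
  x = 18: rhs = 5, matching y values: 9, 10 (2 points).
Total affine count: 19.
Full point count |E(F_19)| = 19 + 1 = 20.
Hasse bound: |20 − (19+1)| = |0| = 0 ≤ 2√19 ≈ 8.7178 ✓.


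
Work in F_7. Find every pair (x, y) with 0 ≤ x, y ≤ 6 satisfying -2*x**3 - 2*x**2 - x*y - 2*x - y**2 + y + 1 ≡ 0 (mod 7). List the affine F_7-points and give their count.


Affine F_7-points: {(1, 3), (1, 4), (3, 0), (3, 5), (6, 3), (6, 6)}; count = 6.

For each of the 49 pairs (x, y) ∈ F_7², evaluate f(x, y) mod 7. Record the zeros.
  x = 0: [0↦1, 1↦1, 2↦6, 3↦2, 4↦3, 5↦2, 6↦6]  zeros at y ∈ ∅
  x = 1: [0↦2, 1↦1, 2↦5, 3↦0, 4↦0, 5↦5, 6↦1]  zeros at y ∈ {3, 4}
  x = 2: [0↦1, 1↦6, 2↦2, 3↦3, 4↦2, 5↦6, 6↦1]  zeros at y ∈ ∅
  x = 3: [0↦0, 1↦4, 2↦6, 3↦6, 4↦4, 5↦0, 6↦1]  zeros at y ∈ {0, 5}
  x = 4: [0↦1, 1↦4, 2↦5, 3↦4, 4↦1, 5↦3, 6↦3]  zeros at y ∈ ∅
  x = 5: [0↦6, 1↦1, 2↦1, 3↦6, 4↦2, 5↦3, 6↦2]  zeros at y ∈ ∅
  x = 6: [0↦3, 1↦4, 2↦3, 3↦0, 4↦2, 5↦2, 6↦0]  zeros at y ∈ {3, 6}
Collecting zeros: affine points = {(1, 3), (1, 4), (3, 0), (3, 5), (6, 3), (6, 6)}.
Total count |C(F_7)_aff| = 6.


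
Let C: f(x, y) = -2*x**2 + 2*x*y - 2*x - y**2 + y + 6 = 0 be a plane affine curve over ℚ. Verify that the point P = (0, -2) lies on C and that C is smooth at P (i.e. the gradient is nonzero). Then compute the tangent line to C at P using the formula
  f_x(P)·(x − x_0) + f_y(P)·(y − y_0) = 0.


Tangent line at P: -6*x + 5*y + 10 = 0.

Step 1: f(0, -2) = 0, so P lies on C.
Step 2: partial derivatives
  f_x(x, y) = -4*x + 2*y - 2, f_y(x, y) = 2*x - 2*y + 1.
  f_x(P) = -6, f_y(P) = 5 (gradient nonzero, so P is smooth).
Step 3: tangent line at P: -6·(x − 0) + 5·(y − -2) = 0.
Expanding: -6*x + 5*y + 10 = 0.


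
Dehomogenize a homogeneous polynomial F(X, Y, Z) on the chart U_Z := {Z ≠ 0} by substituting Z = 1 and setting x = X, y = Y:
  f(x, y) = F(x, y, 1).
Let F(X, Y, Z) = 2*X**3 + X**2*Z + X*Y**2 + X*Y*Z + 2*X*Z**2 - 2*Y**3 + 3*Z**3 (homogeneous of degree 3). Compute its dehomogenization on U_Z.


f(x, y) = 2*x**3 + x**2 + x*y**2 + x*y + 2*x - 2*y**3 + 3

On U_Z we set Z = 1. Each monomial c·X^i·Y^j·Z^k in F becomes c·x^i·y^j·1^k = c·x^i·y^j.
Substituting Z = 1: F(X, Y, 1) = 2*x**3 + x**2 + x*y**2 + x*y + 2*x - 2*y**3 + 3.
Note: deg(f) ≤ deg(F) = 3; strict inequality happens when F is divisible by Z (lost terms).


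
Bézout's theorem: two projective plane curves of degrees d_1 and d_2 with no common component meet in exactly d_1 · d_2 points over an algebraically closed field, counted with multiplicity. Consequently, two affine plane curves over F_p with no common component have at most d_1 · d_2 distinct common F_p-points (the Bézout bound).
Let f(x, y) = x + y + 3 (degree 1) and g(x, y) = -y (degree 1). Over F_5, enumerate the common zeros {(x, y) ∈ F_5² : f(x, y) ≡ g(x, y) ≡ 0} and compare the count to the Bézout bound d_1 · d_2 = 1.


Common zeros: {(2, 0)}; count = 1; Bézout bound = 1.

deg(f) = 1, deg(g) = 1, so Bézout bound = 1.
Scan x ∈ F_5. For each x, list the y ∈ F_5 with f(x, y) ≡ 0 and those with g(x, y) ≡ 0 (mod 5); the common zeros in that column are the intersection.
  x = 0: f ≡ 0 at y ∈ {2}; g ≡ 0 at y ∈ {0}; common: ∅.
  x = 1: f ≡ 0 at y ∈ {1}; g ≡ 0 at y ∈ {0}; common: ∅.
  x = 2: f ≡ 0 at y ∈ {0}; g ≡ 0 at y ∈ {0}; common: {0}.
  x = 3: f ≡ 0 at y ∈ {4}; g ≡ 0 at y ∈ {0}; common: ∅.
  x = 4: f ≡ 0 at y ∈ {3}; g ≡ 0 at y ∈ {0}; common: ∅.
Collecting: common zeros = {(2, 0)}, so the count is 1.
Comparison with the Bézout bound: 1 ≤ 1 = deg(f)·deg(g), as expected for curves with no common component (the bound is attained).


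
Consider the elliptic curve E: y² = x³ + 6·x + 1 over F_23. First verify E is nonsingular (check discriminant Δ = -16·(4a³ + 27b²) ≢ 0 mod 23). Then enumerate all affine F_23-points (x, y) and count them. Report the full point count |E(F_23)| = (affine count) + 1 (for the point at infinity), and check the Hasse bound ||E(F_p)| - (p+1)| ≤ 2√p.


Affine points = {(0, 1), (0, 22), (1, 10), (1, 13), (3, 0), (5, 8), (5, 15), (6, 0), (7, 8), (7, 15), (8, 3), (8, 20), (9, 5), (9, 18), (10, 7), (10, 16), (11, 8), (11, 15), (14, 0), (15, 4), (15, 19), (17, 5), (17, 18), (20, 5), (20, 18), (21, 2), (21, 21)}; affine count = 27; |E(F_23)| = 28.

Discriminant check: Δ ∝ 4a³ + 27b² = 4·6³ + 27·1² = 4·216 + 27·1 ≡ 17 (mod 23). Nonzero ⇒ E is nonsingular.
For each x ∈ F_23, compute rhs = x³ + 6·x + 1 mod 23, then count y ∈ F_23 with y² ≡ rhs.
  x = 0: rhs = 1, matching y values: 1, 22 (2 points).
  x = 1: rhs = 8, matching y values: 10, 13 (2 points).
  x = 2: rhs = 21, matching y values: none (0 points).
  x = 3: rhs = 0, matching y values: 0 (1 points).
  x = 4: rhs = 20, matching y values: none (0 points).
  x = 5: rhs = 18, matching y values: 8, 15 (2 points).
  x = 6: rhs = 0, matching y values: 0 (1 points).
  x = 7: rhs = 18, matching y values: 8, 15 (2 points).
  x = 8: rhs = 9, matching y values: 3, 20 (2 points).
  x = 9: rhs = 2, matching y values: 5, 18 (2 points).
  x = 10: rhs = 3, matching y values: 7, 16 (2 points).
  x = 11: rhs = 18, matching y values: 8, 15 (2 points).
  x = 12: rhs = 7, matching y values: none (0 points).
  x = 13: rhs = 22, matching y values: none (0 points).
  x = 14: rhs = 0, matching y values: 0 (1 points).
  x = 15: rhs = 16, matching y values: 4, 19 (2 points).
  x = 16: rhs = 7, matching y values: none (0 points).
  x = 17: rhs = 2, matching y values: 5, 18 (2 points).
  x = 18: rhs = 7, matching y values: none (0 points).
  x = 19: rhs = 5, matching y values: none (0 points).
  x = 20: rhs = 2, matching y values: 5, 18 (2 points).
  x = 21: rhs = 4, matching y values: 2, 21 (2 points).
  x = 22: rhs = 17, matching y values: none (0 points).
Total affine count: 27.
Full point count |E(F_23)| = 27 + 1 = 28.
Hasse bound: |28 − (23+1)| = |4| = 4 ≤ 2√23 ≈ 9.5917 ✓.


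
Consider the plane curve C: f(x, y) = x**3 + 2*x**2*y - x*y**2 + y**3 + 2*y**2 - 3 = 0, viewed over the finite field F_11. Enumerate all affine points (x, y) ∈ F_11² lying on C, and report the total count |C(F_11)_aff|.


Affine F_11-points: {(0, 1), (3, 8), (6, 8), (7, 3), (8, 8), (8, 10), (9, 0)}; count = 7.

For each of the 121 pairs (x, y) ∈ F_11², evaluate f(x, y) mod 11. Record the zeros.
  x = 0: [0↦8, 1↦0, 2↦2, 3↦9, 4↦5, 5↦7, 6↦10, 7↦9, 8↦10, 9↦8, 10↦9]  zeros at y ∈ {1}
  x = 1: [0↦9, 1↦2, 2↦3, 3↦7, 4↦9, 5↦4, 6↦9, 7↦8, 8↦7, 9↦1, 10↦7]  zeros at y ∈ ∅
  x = 2: [0↦5, 1↦3, 2↦7, 3↦1, 4↦2, 5↦5, 6↦5, 7↦8, 8↦9, 9↦3, 10↦7]  zeros at y ∈ ∅
  x = 3: [0↦2, 1↦9, 2↦9, 3↦8, 4↦1, 5↦5, 6↦4, 7↦4, 8↦0, 9↦9, 10↦4]  zeros at y ∈ {8}
  x = 4: [0↦6, 1↦4, 2↦4, 3↦1, 4↦1, 5↦10, 6↦1, 7↦2, 8↦8, 9↦3, 10↦4]  zeros at y ∈ ∅
  x = 5: [0↦1, 1↦5, 2↦9, 3↦8, 4↦8, 5↦4, 6↦2, 7↦8, 8↦6, 9↦2, 10↦2]  zeros at y ∈ ∅
  x = 6: [0↦4, 1↦7, 2↦8, 3↦2, 4↦6, 5↦4, 6↦2, 7↦6, 8↦0, 9↦1, 10↦4]  zeros at y ∈ {8}
  x = 7: [0↦10, 1↦5, 2↦7, 3↦0, 4↦1, 5↦5, 6↦7, 7↦2, 8↦7, 9↦6, 10↦5]  zeros at y ∈ {3}
  x = 8: [0↦3, 1↦5, 2↦1, 3↦8, 4↦10, 5↦2, 6↦1, 7↦2, 8↦0, 9↦1, 10↦0]  zeros at y ∈ {8, 10}
  x = 9: [0↦0, 1↦2, 2↦7, 3↦10, 4↦6, 5↦1, 6↦1, 7↦1, 8↦7, 9↦3, 10↦6]  zeros at y ∈ {0}
  x = 10: [0↦7, 1↦2, 2↦9, 3↦1, 4↦6, 5↦8, 6↦2, 7↦5, 8↦1, 9↦7, 10↦7]  zeros at y ∈ ∅
Collecting zeros: affine points = {(0, 1), (3, 8), (6, 8), (7, 3), (8, 8), (8, 10), (9, 0)}.
Total count |C(F_11)_aff| = 7.


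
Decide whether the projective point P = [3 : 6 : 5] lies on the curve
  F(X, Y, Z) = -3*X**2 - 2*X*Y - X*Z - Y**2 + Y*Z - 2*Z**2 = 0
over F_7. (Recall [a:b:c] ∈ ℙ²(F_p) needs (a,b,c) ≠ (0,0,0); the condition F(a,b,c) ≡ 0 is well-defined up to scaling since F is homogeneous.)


F(3,6,5) ≡ 6 (mod 7); P is NOT on the curve.

Evaluate F(3, 6, 5) term-by-term (mod 7).
  -3*X**2 ↦ -3·9·1·1 = -27
  -2*X*Y ↦ -2·3·6·1 = -36
  -X*Z ↦ -1·3·1·5 = -15
  -Y**2 ↦ -1·1·36·1 = -36
  Y*Z ↦ 1·1·6·5 = 30
  -2*Z**2 ↦ -2·1·1·25 = -50
Sum: F(3, 6, 5) = (-27) + (-36) + (-15) + (-36) + (30) + (-50) = -134.
Reducing mod 7: -134 ≡ 6 (mod 7).
Since F(a, b, c) ≡ 6 ≠ 0 (mod 7), P does NOT lie on the curve.


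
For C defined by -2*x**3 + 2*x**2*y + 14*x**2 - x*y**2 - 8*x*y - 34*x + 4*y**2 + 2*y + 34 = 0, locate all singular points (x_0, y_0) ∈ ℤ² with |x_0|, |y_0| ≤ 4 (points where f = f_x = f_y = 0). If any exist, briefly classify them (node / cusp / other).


Singular points: {(3, 2)}; classification: cusp.

Compute partial derivatives:
  f_x = -6*x**2 + 4*x*y + 28*x - y**2 - 8*y - 34.
  f_y = 2*x**2 - 2*x*y - 8*x + 8*y + 2.
Scan x_0 ∈ {−4, ..., 4}. For each x_0, f_y(x_0, y) is a polynomial in y; find its integer roots y ∈ {−4, ..., 4}, then test f_x and f at those candidates.
  x = -4: f_y(-4, y) = 16*y + 66; no integer root y with |y| ≤ 4.
  x = -3: f_y(-3, y) = 14*y + 44; no integer root y with |y| ≤ 4.
  x = -2: f_y(-2, y) = 12*y + 26; no integer root y with |y| ≤ 4.
  x = -1: f_y(-1, y) = 10*y + 12; no integer root y with |y| ≤ 4.
  x = 0: f_y(0, y) = 8*y + 2; no integer root y with |y| ≤ 4.
  x = 1: f_y(1, y) = 6*y - 4; no integer root y with |y| ≤ 4.
  x = 2: f_y(2, y) = 4*y - 6; no integer root y with |y| ≤ 4.
  x = 3: f_y(3, y) = 2*y - 4; vanishes at y ∈ {2}. (3, 2): f_x = 0, f = 0 — SINGULAR.
  x = 4: f_y(4, y) = 2; no integer root y with |y| ≤ 4.
Only singular point on the grid: (3, 2).
Classify: substitute x = 3 + u, y = 2 + v and expand: f = -2*u**3 + 2*u**2*v - u*v**2 + v**2.
No constant or linear terms (consistent with a singular point). Quadratic part: v**2. Cubic part: -2*u**3 + 2*u**2*v - u*v**2.
The quadratic part v**2 is a perfect square, so there is a single (double) tangent line v = 0, i.e. y = 2. Restricting the cubic part to that line (v = 0) leaves -2*u**3 ≠ 0, so f is not divisible by v and the branch is v² ≈ 2*u**3 to lowest order — this is a cusp.
Classification: cusp.


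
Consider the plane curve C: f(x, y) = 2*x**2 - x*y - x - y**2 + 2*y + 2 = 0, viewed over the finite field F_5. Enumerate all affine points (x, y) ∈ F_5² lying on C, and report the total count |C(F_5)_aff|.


Affine F_5-points: {(3, 1), (3, 3), (4, 0), (4, 3)}; count = 4.

For each of the 25 pairs (x, y) ∈ F_5², evaluate f(x, y) mod 5. Record the zeros.
  x = 0: [0↦2, 1↦3, 2↦2, 3↦4, 4↦4]  zeros at y ∈ ∅
  x = 1: [0↦3, 1↦3, 2↦1, 3↦2, 4↦1]  zeros at y ∈ ∅
  x = 2: [0↦3, 1↦2, 2↦4, 3↦4, 4↦2]  zeros at y ∈ ∅
  x = 3: [0↦2, 1↦0, 2↦1, 3↦0, 4↦2]  zeros at y ∈ {1, 3}
  x = 4: [0↦0, 1↦2, 2↦2, 3↦0, 4↦1]  zeros at y ∈ {0, 3}
Collecting zeros: affine points = {(3, 1), (3, 3), (4, 0), (4, 3)}.
Total count |C(F_5)_aff| = 4.


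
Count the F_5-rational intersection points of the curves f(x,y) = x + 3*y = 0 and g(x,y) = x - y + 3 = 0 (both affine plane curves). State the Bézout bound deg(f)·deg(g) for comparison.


Common zeros: {(4, 2)}; count = 1; Bézout bound = 1.

deg(f) = 1, deg(g) = 1, so Bézout bound = 1.
Scan x ∈ F_5. For each x, list the y ∈ F_5 with f(x, y) ≡ 0 and those with g(x, y) ≡ 0 (mod 5); the common zeros in that column are the intersection.
  x = 0: f ≡ 0 at y ∈ {0}; g ≡ 0 at y ∈ {3}; common: ∅.
  x = 1: f ≡ 0 at y ∈ {3}; g ≡ 0 at y ∈ {4}; common: ∅.
  x = 2: f ≡ 0 at y ∈ {1}; g ≡ 0 at y ∈ {0}; common: ∅.
  x = 3: f ≡ 0 at y ∈ {4}; g ≡ 0 at y ∈ {1}; common: ∅.
  x = 4: f ≡ 0 at y ∈ {2}; g ≡ 0 at y ∈ {2}; common: {2}.
Collecting: common zeros = {(4, 2)}, so the count is 1.
Comparison with the Bézout bound: 1 ≤ 1 = deg(f)·deg(g), as expected for curves with no common component (the bound is attained).


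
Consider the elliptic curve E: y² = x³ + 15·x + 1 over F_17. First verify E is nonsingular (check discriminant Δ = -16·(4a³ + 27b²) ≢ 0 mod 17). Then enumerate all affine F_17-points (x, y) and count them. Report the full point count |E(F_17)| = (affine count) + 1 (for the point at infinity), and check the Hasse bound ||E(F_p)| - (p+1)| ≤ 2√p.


Affine points = {(0, 1), (0, 16), (1, 0), (6, 1), (6, 16), (8, 2), (8, 15), (9, 7), (9, 10), (11, 1), (11, 16), (13, 8), (13, 9), (16, 6), (16, 11)}; affine count = 15; |E(F_17)| = 16.

Discriminant check: Δ ∝ 4a³ + 27b² = 4·15³ + 27·1² = 4·3375 + 27·1 ≡ 12 (mod 17). Nonzero ⇒ E is nonsingular.
For each x ∈ F_17, compute rhs = x³ + 15·x + 1 mod 17, then count y ∈ F_17 with y² ≡ rhs.
  x = 0: rhs = 1, matching y values: 1, 16 (2 points).
  x = 1: rhs = 0, matching y values: 0 (1 points).
  x = 2: rhs = 5, matching y values: none (0 points).
  x = 3: rhs = 5, matching y values: none (0 points).
  x = 4: rhs = 6, matching y values: none (0 points).
  x = 5: rhs = 14, matching y values: none (0 points).
  x = 6: rhs = 1, matching y values: 1, 16 (2 points).
  x = 7: rhs = 7, matching y values: none (0 points).
  x = 8: rhs = 4, matching y values: 2, 15 (2 points).
  x = 9: rhs = 15, matching y values: 7, 10 (2 points).
  x = 10: rhs = 12, matching y values: none (0 points).
  x = 11: rhs = 1, matching y values: 1, 16 (2 points).
  x = 12: rhs = 5, matching y values: none (0 points).
  x = 13: rhs = 13, matching y values: 8, 9 (2 points).
  x = 14: rhs = 14, matching y values: none (0 points).
  x = 15: rhs = 14, matching y values: none (0 points).
  x = 16: rhs = 2, matching y values: 6, 11 (2 points).
Total affine count: 15.
Full point count |E(F_17)| = 15 + 1 = 16.
Hasse bound: |16 − (17+1)| = |-2| = 2 ≤ 2√17 ≈ 8.2462 ✓.


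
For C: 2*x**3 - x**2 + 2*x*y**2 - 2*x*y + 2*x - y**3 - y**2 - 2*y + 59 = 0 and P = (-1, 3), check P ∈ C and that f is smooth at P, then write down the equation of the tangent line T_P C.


Tangent line at P: 22*x - 45*y + 157 = 0.

Step 1: f(-1, 3) = 0, so P lies on C.
Step 2: partial derivatives
  f_x(x, y) = 6*x**2 - 2*x + 2*y**2 - 2*y + 2, f_y(x, y) = 4*x*y - 2*x - 3*y**2 - 2*y - 2.
  f_x(P) = 22, f_y(P) = -45 (gradient nonzero, so P is smooth).
Step 3: tangent line at P: 22·(x − -1) + -45·(y − 3) = 0.
Expanding: 22*x - 45*y + 157 = 0.


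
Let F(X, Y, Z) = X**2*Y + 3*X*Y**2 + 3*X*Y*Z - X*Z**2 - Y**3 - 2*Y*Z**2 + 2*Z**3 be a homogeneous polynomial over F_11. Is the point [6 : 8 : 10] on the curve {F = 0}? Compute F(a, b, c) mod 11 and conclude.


F(6,8,10) ≡ 1 (mod 11); P is NOT on the curve.

Evaluate F(6, 8, 10) term-by-term (mod 11).
  X**2*Y ↦ 1·36·8·1 = 288
  3*X*Y**2 ↦ 3·6·64·1 = 1152
  3*X*Y*Z ↦ 3·6·8·10 = 1440
  -X*Z**2 ↦ -1·6·1·100 = -600
  -Y**3 ↦ -1·1·512·1 = -512
  -2*Y*Z**2 ↦ -2·1·8·100 = -1600
  2*Z**3 ↦ 2·1·1·1000 = 2000
Sum: F(6, 8, 10) = (288) + (1152) + (1440) + (-600) + (-512) + (-1600) + (2000) = 2168.
Reducing mod 11: 2168 ≡ 1 (mod 11).
Since F(a, b, c) ≡ 1 ≠ 0 (mod 11), P does NOT lie on the curve.


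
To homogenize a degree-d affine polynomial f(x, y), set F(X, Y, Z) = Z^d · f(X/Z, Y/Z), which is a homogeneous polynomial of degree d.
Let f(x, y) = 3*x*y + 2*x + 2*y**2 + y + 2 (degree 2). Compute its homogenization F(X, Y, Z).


F(X, Y, Z) = 3*X*Y + 2*X*Z + 2*Y**2 + Y*Z + 2*Z**2

deg(f) = 2.
Substitute x = X/Z, y = Y/Z into f, then multiply by Z^2.
  monomial 3·x^1·y^1 ↦ 3·X^1·Y^1·Z^0.
  monomial 2·x^1·y^0 ↦ 2·X^1·Y^0·Z^1.
  monomial 2·x^0·y^2 ↦ 2·X^0·Y^2·Z^0.
  monomial 1·x^0·y^1 ↦ 1·X^0·Y^1·Z^1.
  monomial 2·x^0·y^0 ↦ 2·X^0·Y^0·Z^2.
Collecting: F(X, Y, Z) = 3*X*Y + 2*X*Z + 2*Y**2 + Y*Z + 2*Z**2.


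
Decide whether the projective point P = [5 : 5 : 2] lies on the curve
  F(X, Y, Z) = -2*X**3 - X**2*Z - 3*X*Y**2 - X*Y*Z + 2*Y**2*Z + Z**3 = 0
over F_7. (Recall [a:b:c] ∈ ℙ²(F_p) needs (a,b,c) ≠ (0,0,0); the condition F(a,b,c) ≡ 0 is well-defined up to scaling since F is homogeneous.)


F(5,5,2) ≡ 6 (mod 7); P is NOT on the curve.

Evaluate F(5, 5, 2) term-by-term (mod 7).
  -2*X**3 ↦ -2·125·1·1 = -250
  -X**2*Z ↦ -1·25·1·2 = -50
  -3*X*Y**2 ↦ -3·5·25·1 = -375
  -X*Y*Z ↦ -1·5·5·2 = -50
  2*Y**2*Z ↦ 2·1·25·2 = 100
  Z**3 ↦ 1·1·1·8 = 8
Sum: F(5, 5, 2) = (-250) + (-50) + (-375) + (-50) + (100) + (8) = -617.
Reducing mod 7: -617 ≡ 6 (mod 7).
Since F(a, b, c) ≡ 6 ≠ 0 (mod 7), P does NOT lie on the curve.


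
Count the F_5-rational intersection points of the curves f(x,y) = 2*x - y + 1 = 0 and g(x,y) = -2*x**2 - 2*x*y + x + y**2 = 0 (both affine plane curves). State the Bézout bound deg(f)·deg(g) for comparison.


Common zeros: ∅; count = 0; Bézout bound = 2.

deg(f) = 1, deg(g) = 2, so Bézout bound = 2.
Scan x ∈ F_5. For each x, list the y ∈ F_5 with f(x, y) ≡ 0 and those with g(x, y) ≡ 0 (mod 5); the common zeros in that column are the intersection.
  x = 0: f ≡ 0 at y ∈ {1}; g ≡ 0 at y ∈ {0}; common: ∅.
  x = 1: f ≡ 0 at y ∈ {3}; g ≡ 0 at y ∈ ∅; common: ∅.
  x = 2: f ≡ 0 at y ∈ {0}; g ≡ 0 at y ∈ {2}; common: ∅.
  x = 3: f ≡ 0 at y ∈ {2}; g ≡ 0 at y ∈ {0, 1}; common: ∅.
  x = 4: f ≡ 0 at y ∈ {4}; g ≡ 0 at y ∈ {1, 2}; common: ∅.
Collecting: common zeros = ∅, so the count is 0.
Comparison with the Bézout bound: 0 ≤ 2 = deg(f)·deg(g), as expected for curves with no common component (the affine F_5-count falls short of the bound because intersections may lie at infinity, over extension fields, or carry multiplicity).


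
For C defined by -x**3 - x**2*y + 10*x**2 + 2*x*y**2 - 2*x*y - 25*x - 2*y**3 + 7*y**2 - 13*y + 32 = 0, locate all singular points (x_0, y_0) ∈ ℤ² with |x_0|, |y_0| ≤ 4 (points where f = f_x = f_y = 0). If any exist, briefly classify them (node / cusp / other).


Singular points: {(3, 2)}; classification: node.

Compute partial derivatives:
  f_x = -3*x**2 - 2*x*y + 20*x + 2*y**2 - 2*y - 25.
  f_y = -x**2 + 4*x*y - 2*x - 6*y**2 + 14*y - 13.
Scan x_0 ∈ {−4, ..., 4}. For each x_0, f_y(x_0, y) is a polynomial in y; find its integer roots y ∈ {−4, ..., 4}, then test f_x and f at those candidates.
  x = -4: f_y(-4, y) = -6*y**2 - 2*y - 21; no integer root y with |y| ≤ 4.
  x = -3: f_y(-3, y) = -6*y**2 + 2*y - 16; no integer root y with |y| ≤ 4.
  x = -2: f_y(-2, y) = -6*y**2 + 6*y - 13; no integer root y with |y| ≤ 4.
  x = -1: f_y(-1, y) = -6*y**2 + 10*y - 12; no integer root y with |y| ≤ 4.
  x = 0: f_y(0, y) = -6*y**2 + 14*y - 13; no integer root y with |y| ≤ 4.
  x = 1: f_y(1, y) = -6*y**2 + 18*y - 16; no integer root y with |y| ≤ 4.
  x = 2: f_y(2, y) = -6*y**2 + 22*y - 21; no integer root y with |y| ≤ 4.
  x = 3: f_y(3, y) = -6*y**2 + 26*y - 28; vanishes at y ∈ {2}. (3, 2): f_x = 0, f = 0 — SINGULAR.
  x = 4: f_y(4, y) = -6*y**2 + 30*y - 37; no integer root y with |y| ≤ 4.
Only singular point on the grid: (3, 2).
Classify: substitute x = 3 + u, y = 2 + v and expand: f = -u**3 - u**2*v - u**2 + 2*u*v**2 - 2*v**3 + v**2.
No constant or linear terms (consistent with a singular point). Quadratic part: -u**2 + v**2. Cubic part: -u**3 - u**2*v + 2*u*v**2 - 2*v**3.
The quadratic part v**2 - u**2 = (v − u)(v + u) splits into two distinct linear factors, so there are two distinct tangent lines y − 2 = ±(x − 3) — this is a node (ordinary double point).
Classification: node.


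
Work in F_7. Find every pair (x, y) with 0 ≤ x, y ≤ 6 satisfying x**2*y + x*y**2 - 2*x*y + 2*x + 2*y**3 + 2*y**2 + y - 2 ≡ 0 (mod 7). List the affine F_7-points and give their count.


Affine F_7-points: {(1, 0), (1, 2), (2, 5), (3, 5), (4, 4), (5, 2)}; count = 6.

For each of the 49 pairs (x, y) ∈ F_7², evaluate f(x, y) mod 7. Record the zeros.
  x = 0: [0↦5, 1↦3, 2↦3, 3↦3, 4↦1, 5↦2, 6↦4]  zeros at y ∈ ∅
  x = 1: [0↦0, 1↦5, 2↦0, 3↦4, 4↦1, 5↦3, 6↦1]  zeros at y ∈ {0, 2}
  x = 2: [0↦2, 1↦2, 2↦1, 3↦4, 4↦2, 5↦0, 6↦3]  zeros at y ∈ {5}
  x = 3: [0↦4, 1↦1, 2↦6, 3↦3, 4↦4, 5↦0, 6↦3]  zeros at y ∈ {5}
  x = 4: [0↦6, 1↦2, 2↦1, 3↦1, 4↦0, 5↦3, 6↦1]  zeros at y ∈ {4}
  x = 5: [0↦1, 1↦5, 2↦0, 3↦5, 4↦4, 5↦2, 6↦4]  zeros at y ∈ {2}
  x = 6: [0↦3, 1↦3, 2↦3, 3↦1, 4↦2, 5↦4, 6↦5]  zeros at y ∈ ∅
Collecting zeros: affine points = {(1, 0), (1, 2), (2, 5), (3, 5), (4, 4), (5, 2)}.
Total count |C(F_7)_aff| = 6.


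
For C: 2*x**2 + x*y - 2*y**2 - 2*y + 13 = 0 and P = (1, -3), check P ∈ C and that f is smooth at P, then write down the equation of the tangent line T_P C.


Tangent line at P: x + 11*y + 32 = 0.

Step 1: f(1, -3) = 0, so P lies on C.
Step 2: partial derivatives
  f_x(x, y) = 4*x + y, f_y(x, y) = x - 4*y - 2.
  f_x(P) = 1, f_y(P) = 11 (gradient nonzero, so P is smooth).
Step 3: tangent line at P: 1·(x − 1) + 11·(y − -3) = 0.
Expanding: x + 11*y + 32 = 0.


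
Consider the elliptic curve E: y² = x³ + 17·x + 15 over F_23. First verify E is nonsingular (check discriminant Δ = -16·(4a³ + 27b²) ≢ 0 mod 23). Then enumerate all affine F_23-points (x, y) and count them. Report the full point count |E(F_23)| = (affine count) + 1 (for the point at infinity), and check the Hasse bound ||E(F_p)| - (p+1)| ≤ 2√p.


Affine points = {(3, 1), (3, 22), (4, 3), (4, 20), (5, 8), (5, 15), (9, 0), (10, 9), (10, 14), (13, 8), (13, 15), (16, 6), (16, 17), (18, 9), (18, 14), (20, 11), (20, 12)}; affine count = 17; |E(F_23)| = 18.

Discriminant check: Δ ∝ 4a³ + 27b² = 4·17³ + 27·15² = 4·4913 + 27·225 ≡ 13 (mod 23). Nonzero ⇒ E is nonsingular.
For each x ∈ F_23, compute rhs = x³ + 17·x + 15 mod 23, then count y ∈ F_23 with y² ≡ rhs.
  x = 0: rhs = 15, matching y values: none (0 points).
  x = 1: rhs = 10, matching y values: none (0 points).
  x = 2: rhs = 11, matching y values: none (0 points).
  x = 3: rhs = 1, matching y values: 1, 22 (2 points).
  x = 4: rhs = 9, matching y values: 3, 20 (2 points).
  x = 5: rhs = 18, matching y values: 8, 15 (2 points).
  x = 6: rhs = 11, matching y values: none (0 points).
  x = 7: rhs = 17, matching y values: none (0 points).
  x = 8: rhs = 19, matching y values: none (0 points).
  x = 9: rhs = 0, matching y values: 0 (1 points).
  x = 10: rhs = 12, matching y values: 9, 14 (2 points).
  x = 11: rhs = 15, matching y values: none (0 points).
  x = 12: rhs = 15, matching y values: none (0 points).
  x = 13: rhs = 18, matching y values: 8, 15 (2 points).
  x = 14: rhs = 7, matching y values: none (0 points).
  x = 15: rhs = 11, matching y values: none (0 points).
  x = 16: rhs = 13, matching y values: 6, 17 (2 points).
  x = 17: rhs = 19, matching y values: none (0 points).
  x = 18: rhs = 12, matching y values: 9, 14 (2 points).
  x = 19: rhs = 21, matching y values: none (0 points).
  x = 20: rhs = 6, matching y values: 11, 12 (2 points).
  x = 21: rhs = 19, matching y values: none (0 points).
  x = 22: rhs = 20, matching y values: none (0 points).
Total affine count: 17.
Full point count |E(F_23)| = 17 + 1 = 18.
Hasse bound: |18 − (23+1)| = |-6| = 6 ≤ 2√23 ≈ 9.5917 ✓.


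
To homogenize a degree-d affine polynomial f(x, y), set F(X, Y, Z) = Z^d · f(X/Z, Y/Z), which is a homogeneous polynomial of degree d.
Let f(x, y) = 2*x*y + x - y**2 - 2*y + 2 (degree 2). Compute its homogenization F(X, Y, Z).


F(X, Y, Z) = 2*X*Y + X*Z - Y**2 - 2*Y*Z + 2*Z**2

deg(f) = 2.
Substitute x = X/Z, y = Y/Z into f, then multiply by Z^2.
  monomial 2·x^1·y^1 ↦ 2·X^1·Y^1·Z^0.
  monomial 1·x^1·y^0 ↦ 1·X^1·Y^0·Z^1.
  monomial -1·x^0·y^2 ↦ -1·X^0·Y^2·Z^0.
  monomial -2·x^0·y^1 ↦ -2·X^0·Y^1·Z^1.
  monomial 2·x^0·y^0 ↦ 2·X^0·Y^0·Z^2.
Collecting: F(X, Y, Z) = 2*X*Y + X*Z - Y**2 - 2*Y*Z + 2*Z**2.


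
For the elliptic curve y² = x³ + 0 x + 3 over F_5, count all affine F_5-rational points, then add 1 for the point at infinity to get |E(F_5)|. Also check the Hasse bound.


Affine points = {(1, 2), (1, 3), (2, 1), (2, 4), (3, 0)}; affine count = 5; |E(F_5)| = 6.

Discriminant check: Δ ∝ 4a³ + 27b² = 4·0³ + 27·3² = 4·0 + 27·9 ≡ 3 (mod 5). Nonzero ⇒ E is nonsingular.
For each x ∈ F_5, compute rhs = x³ + 0·x + 3 mod 5, then count y ∈ F_5 with y² ≡ rhs.
  x = 0: rhs = 3, matching y values: none (0 points).
  x = 1: rhs = 4, matching y values: 2, 3 (2 points).
  x = 2: rhs = 1, matching y values: 1, 4 (2 points).
  x = 3: rhs = 0, matching y values: 0 (1 points).
  x = 4: rhs = 2, matching y values: none (0 points).
Total affine count: 5.
Full point count |E(F_5)| = 5 + 1 = 6.
Hasse bound: |6 − (5+1)| = |0| = 0 ≤ 2√5 ≈ 4.4721 ✓.


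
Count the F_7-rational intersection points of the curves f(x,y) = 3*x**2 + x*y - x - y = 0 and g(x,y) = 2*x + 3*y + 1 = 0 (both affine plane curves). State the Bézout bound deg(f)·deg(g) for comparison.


Common zeros: {(4, 4)}; count = 1; Bézout bound = 2.

deg(f) = 2, deg(g) = 1, so Bézout bound = 2.
Scan x ∈ F_7. For each x, list the y ∈ F_7 with f(x, y) ≡ 0 and those with g(x, y) ≡ 0 (mod 7); the common zeros in that column are the intersection.
  x = 0: f ≡ 0 at y ∈ {0}; g ≡ 0 at y ∈ {2}; common: ∅.
  x = 1: f ≡ 0 at y ∈ ∅; g ≡ 0 at y ∈ {6}; common: ∅.
  x = 2: f ≡ 0 at y ∈ {4}; g ≡ 0 at y ∈ {3}; common: ∅.
  x = 3: f ≡ 0 at y ∈ {2}; g ≡ 0 at y ∈ {0}; common: ∅.
  x = 4: f ≡ 0 at y ∈ {4}; g ≡ 0 at y ∈ {4}; common: {4}.
  x = 5: f ≡ 0 at y ∈ {0}; g ≡ 0 at y ∈ {1}; common: ∅.
  x = 6: f ≡ 0 at y ∈ {2}; g ≡ 0 at y ∈ {5}; common: ∅.
Collecting: common zeros = {(4, 4)}, so the count is 1.
Comparison with the Bézout bound: 1 ≤ 2 = deg(f)·deg(g), as expected for curves with no common component (the affine F_7-count falls short of the bound because intersections may lie at infinity, over extension fields, or carry multiplicity).


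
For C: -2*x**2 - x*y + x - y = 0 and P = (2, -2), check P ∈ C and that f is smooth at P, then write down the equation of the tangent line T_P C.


Tangent line at P: -5*x - 3*y + 4 = 0.

Step 1: f(2, -2) = 0, so P lies on C.
Step 2: partial derivatives
  f_x(x, y) = -4*x - y + 1, f_y(x, y) = -x - 1.
  f_x(P) = -5, f_y(P) = -3 (gradient nonzero, so P is smooth).
Step 3: tangent line at P: -5·(x − 2) + -3·(y − -2) = 0.
Expanding: -5*x - 3*y + 4 = 0.


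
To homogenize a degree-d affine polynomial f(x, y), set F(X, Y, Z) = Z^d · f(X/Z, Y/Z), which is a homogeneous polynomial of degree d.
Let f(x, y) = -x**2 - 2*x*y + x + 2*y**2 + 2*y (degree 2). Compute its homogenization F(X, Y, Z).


F(X, Y, Z) = -X**2 - 2*X*Y + X*Z + 2*Y**2 + 2*Y*Z

deg(f) = 2.
Substitute x = X/Z, y = Y/Z into f, then multiply by Z^2.
  monomial -1·x^2·y^0 ↦ -1·X^2·Y^0·Z^0.
  monomial -2·x^1·y^1 ↦ -2·X^1·Y^1·Z^0.
  monomial 1·x^1·y^0 ↦ 1·X^1·Y^0·Z^1.
  monomial 2·x^0·y^2 ↦ 2·X^0·Y^2·Z^0.
  monomial 2·x^0·y^1 ↦ 2·X^0·Y^1·Z^1.
Collecting: F(X, Y, Z) = -X**2 - 2*X*Y + X*Z + 2*Y**2 + 2*Y*Z.


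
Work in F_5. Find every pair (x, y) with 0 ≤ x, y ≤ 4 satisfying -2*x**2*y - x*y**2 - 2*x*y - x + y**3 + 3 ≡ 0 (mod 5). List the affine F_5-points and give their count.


Affine F_5-points: {(0, 3), (2, 4), (3, 0), (3, 4), (4, 3)}; count = 5.

For each of the 25 pairs (x, y) ∈ F_5², evaluate f(x, y) mod 5. Record the zeros.
  x = 0: [0↦3, 1↦4, 2↦1, 3↦0, 4↦2]  zeros at y ∈ {3}
  x = 1: [0↦2, 1↦3, 2↦3, 3↦3, 4↦4]  zeros at y ∈ ∅
  x = 2: [0↦1, 1↦3, 2↦2, 3↦4, 4↦0]  zeros at y ∈ {4}
  x = 3: [0↦0, 1↦4, 2↦3, 3↦3, 4↦0]  zeros at y ∈ {0, 4}
  x = 4: [0↦4, 1↦1, 2↦1, 3↦0, 4↦4]  zeros at y ∈ {3}
Collecting zeros: affine points = {(0, 3), (2, 4), (3, 0), (3, 4), (4, 3)}.
Total count |C(F_5)_aff| = 5.


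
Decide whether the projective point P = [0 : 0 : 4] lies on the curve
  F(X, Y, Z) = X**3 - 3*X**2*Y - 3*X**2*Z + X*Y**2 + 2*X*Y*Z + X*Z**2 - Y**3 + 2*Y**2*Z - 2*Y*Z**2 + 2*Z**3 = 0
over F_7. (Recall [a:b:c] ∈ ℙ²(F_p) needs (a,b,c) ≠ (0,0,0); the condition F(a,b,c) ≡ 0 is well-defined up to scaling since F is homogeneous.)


F(0,0,4) ≡ 2 (mod 7); P is NOT on the curve.

Evaluate F(0, 0, 4) term-by-term (mod 7).
  X**3 ↦ 1·0·1·1 = 0
  -3*X**2*Y ↦ -3·0·0·1 = 0
  -3*X**2*Z ↦ -3·0·1·4 = 0
  X*Y**2 ↦ 1·0·0·1 = 0
  2*X*Y*Z ↦ 2·0·0·4 = 0
  X*Z**2 ↦ 1·0·1·16 = 0
  -Y**3 ↦ -1·1·0·1 = 0
  2*Y**2*Z ↦ 2·1·0·4 = 0
  -2*Y*Z**2 ↦ -2·1·0·16 = 0
  2*Z**3 ↦ 2·1·1·64 = 128
Sum: F(0, 0, 4) = (0) + (0) + (0) + (0) + (0) + (0) + (0) + (0) + (0) + (128) = 128.
Reducing mod 7: 128 ≡ 2 (mod 7).
Since F(a, b, c) ≡ 2 ≠ 0 (mod 7), P does NOT lie on the curve.


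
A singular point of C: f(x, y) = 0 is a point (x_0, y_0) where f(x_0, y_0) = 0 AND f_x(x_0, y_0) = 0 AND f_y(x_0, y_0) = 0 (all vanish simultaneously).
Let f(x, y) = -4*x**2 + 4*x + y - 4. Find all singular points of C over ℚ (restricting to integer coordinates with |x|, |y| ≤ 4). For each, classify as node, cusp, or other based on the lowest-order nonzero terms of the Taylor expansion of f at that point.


No singular points in the scanned grid; C is smooth there.

Compute partial derivatives:
  f_x = 4 - 8*x.
  f_y = 1.
f_y = 1 is a nonzero constant, so f_y never vanishes: no point (x, y) can satisfy f = f_x = f_y = 0. In particular no (x, y) ∈ {−4, ..., 4}² is singular; the curve is smooth.


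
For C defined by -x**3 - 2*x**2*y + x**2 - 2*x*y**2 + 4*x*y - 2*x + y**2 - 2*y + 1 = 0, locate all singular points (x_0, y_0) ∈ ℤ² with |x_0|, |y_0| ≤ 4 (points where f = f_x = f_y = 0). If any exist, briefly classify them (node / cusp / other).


Singular points: {(0, 1)}; classification: node.

Compute partial derivatives:
  f_x = -3*x**2 - 4*x*y + 2*x - 2*y**2 + 4*y - 2.
  f_y = -2*x**2 - 4*x*y + 4*x + 2*y - 2.
Scan x_0 ∈ {−4, ..., 4}. For each x_0, f_y(x_0, y) is a polynomial in y; find its integer roots y ∈ {−4, ..., 4}, then test f_x and f at those candidates.
  x = -4: f_y(-4, y) = 18*y - 50; no integer root y with |y| ≤ 4.
  x = -3: f_y(-3, y) = 14*y - 32; no integer root y with |y| ≤ 4.
  x = -2: f_y(-2, y) = 10*y - 18; no integer root y with |y| ≤ 4.
  x = -1: f_y(-1, y) = 6*y - 8; no integer root y with |y| ≤ 4.
  x = 0: f_y(0, y) = 2*y - 2; vanishes at y ∈ {1}. (0, 1): f_x = 0, f = 0 — SINGULAR.
  x = 1: f_y(1, y) = -2*y; vanishes at y ∈ {0}. (1, 0): f_x = -3 ≠ 0.
  x = 2: f_y(2, y) = -6*y - 2; no integer root y with |y| ≤ 4.
  x = 3: f_y(3, y) = -10*y - 8; no integer root y with |y| ≤ 4.
  x = 4: f_y(4, y) = -14*y - 18; no integer root y with |y| ≤ 4.
Only singular point on the grid: (0, 1).
Classify: substitute x = 0 + u, y = 1 + v and expand: f = -u**3 - 2*u**2*v - u**2 - 2*u*v**2 + v**2.
No constant or linear terms (consistent with a singular point). Quadratic part: -u**2 + v**2. Cubic part: -u**3 - 2*u**2*v - 2*u*v**2.
The quadratic part v**2 - u**2 = (v − u)(v + u) splits into two distinct linear factors, so there are two distinct tangent lines y − 1 = ±(x − 0) — this is a node (ordinary double point).
Classification: node.


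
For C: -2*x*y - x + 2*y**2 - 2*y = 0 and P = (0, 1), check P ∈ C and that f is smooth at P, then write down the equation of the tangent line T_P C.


Tangent line at P: -3*x + 2*y - 2 = 0.

Step 1: f(0, 1) = 0, so P lies on C.
Step 2: partial derivatives
  f_x(x, y) = -2*y - 1, f_y(x, y) = -2*x + 4*y - 2.
  f_x(P) = -3, f_y(P) = 2 (gradient nonzero, so P is smooth).
Step 3: tangent line at P: -3·(x − 0) + 2·(y − 1) = 0.
Expanding: -3*x + 2*y - 2 = 0.


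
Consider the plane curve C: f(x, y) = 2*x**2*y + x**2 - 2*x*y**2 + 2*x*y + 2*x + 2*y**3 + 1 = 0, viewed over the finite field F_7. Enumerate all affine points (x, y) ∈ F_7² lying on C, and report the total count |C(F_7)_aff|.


Affine F_7-points: {(1, 5), (2, 3), (3, 2), (5, 5), (6, 0), (6, 6)}; count = 6.

For each of the 49 pairs (x, y) ∈ F_7², evaluate f(x, y) mod 7. Record the zeros.
  x = 0: [0↦1, 1↦3, 2↦3, 3↦6, 4↦3, 5↦6, 6↦6]  zeros at y ∈ ∅
  x = 1: [0↦4, 1↦1, 2↦6, 3↦3, 4↦4, 5↦0, 6↦3]  zeros at y ∈ {5}
  x = 2: [0↦2, 1↦5, 2↦5, 3↦0, 4↦2, 5↦2, 6↦5]  zeros at y ∈ {3}
  x = 3: [0↦2, 1↦1, 2↦0, 3↦4, 4↦4, 5↦5, 6↦5]  zeros at y ∈ {2}
  x = 4: [0↦4, 1↦3, 2↦5, 3↦1, 4↦3, 5↦2, 6↦3]  zeros at y ∈ ∅
  x = 5: [0↦1, 1↦4, 2↦6, 3↦5, 4↦6, 5↦0, 6↦6]  zeros at y ∈ {5}
  x = 6: [0↦0, 1↦4, 2↦3, 3↦2, 4↦6, 5↦6, 6↦0]  zeros at y ∈ {0, 6}
Collecting zeros: affine points = {(1, 5), (2, 3), (3, 2), (5, 5), (6, 0), (6, 6)}.
Total count |C(F_7)_aff| = 6.


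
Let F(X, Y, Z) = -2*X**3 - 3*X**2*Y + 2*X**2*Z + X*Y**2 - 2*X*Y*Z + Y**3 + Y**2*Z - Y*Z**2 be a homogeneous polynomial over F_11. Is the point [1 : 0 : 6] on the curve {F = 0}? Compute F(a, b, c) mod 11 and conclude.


F(1,0,6) ≡ 10 (mod 11); P is NOT on the curve.

Evaluate F(1, 0, 6) term-by-term (mod 11).
  -2*X**3 ↦ -2·1·1·1 = -2
  -3*X**2*Y ↦ -3·1·0·1 = 0
  2*X**2*Z ↦ 2·1·1·6 = 12
  X*Y**2 ↦ 1·1·0·1 = 0
  -2*X*Y*Z ↦ -2·1·0·6 = 0
  Y**3 ↦ 1·1·0·1 = 0
  Y**2*Z ↦ 1·1·0·6 = 0
  -Y*Z**2 ↦ -1·1·0·36 = 0
Sum: F(1, 0, 6) = (-2) + (0) + (12) + (0) + (0) + (0) + (0) + (0) = 10.
Reducing mod 11: 10 ≡ 10 (mod 11).
Since F(a, b, c) ≡ 10 ≠ 0 (mod 11), P does NOT lie on the curve.


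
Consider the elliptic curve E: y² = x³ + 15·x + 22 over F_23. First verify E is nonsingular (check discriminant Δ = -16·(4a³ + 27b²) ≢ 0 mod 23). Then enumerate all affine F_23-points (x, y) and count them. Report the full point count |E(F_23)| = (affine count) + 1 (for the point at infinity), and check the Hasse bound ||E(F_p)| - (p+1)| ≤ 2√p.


Affine points = {(3, 5), (3, 18), (4, 10), (4, 13), (6, 11), (6, 12), (9, 9), (9, 14), (11, 0), (14, 3), (14, 20), (18, 11), (18, 12), (19, 6), (19, 17), (22, 11), (22, 12)}; affine count = 17; |E(F_23)| = 18.

Discriminant check: Δ ∝ 4a³ + 27b² = 4·15³ + 27·22² = 4·3375 + 27·484 ≡ 3 (mod 23). Nonzero ⇒ E is nonsingular.
For each x ∈ F_23, compute rhs = x³ + 15·x + 22 mod 23, then count y ∈ F_23 with y² ≡ rhs.
  x = 0: rhs = 22, matching y values: none (0 points).
  x = 1: rhs = 15, matching y values: none (0 points).
  x = 2: rhs = 14, matching y values: none (0 points).
  x = 3: rhs = 2, matching y values: 5, 18 (2 points).
  x = 4: rhs = 8, matching y values: 10, 13 (2 points).
  x = 5: rhs = 15, matching y values: none (0 points).
  x = 6: rhs = 6, matching y values: 11, 12 (2 points).
  x = 7: rhs = 10, matching y values: none (0 points).
  x = 8: rhs = 10, matching y values: none (0 points).
  x = 9: rhs = 12, matching y values: 9, 14 (2 points).
  x = 10: rhs = 22, matching y values: none (0 points).
  x = 11: rhs = 0, matching y values: 0 (1 points).
  x = 12: rhs = 21, matching y values: none (0 points).
  x = 13: rhs = 22, matching y values: none (0 points).
  x = 14: rhs = 9, matching y values: 3, 20 (2 points).
  x = 15: rhs = 11, matching y values: none (0 points).
  x = 16: rhs = 11, matching y values: none (0 points).
  x = 17: rhs = 15, matching y values: none (0 points).
  x = 18: rhs = 6, matching y values: 11, 12 (2 points).
  x = 19: rhs = 13, matching y values: 6, 17 (2 points).
  x = 20: rhs = 19, matching y values: none (0 points).
  x = 21: rhs = 7, matching y values: none (0 points).
  x = 22: rhs = 6, matching y values: 11, 12 (2 points).
Total affine count: 17.
Full point count |E(F_23)| = 17 + 1 = 18.
Hasse bound: |18 − (23+1)| = |-6| = 6 ≤ 2√23 ≈ 9.5917 ✓.
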